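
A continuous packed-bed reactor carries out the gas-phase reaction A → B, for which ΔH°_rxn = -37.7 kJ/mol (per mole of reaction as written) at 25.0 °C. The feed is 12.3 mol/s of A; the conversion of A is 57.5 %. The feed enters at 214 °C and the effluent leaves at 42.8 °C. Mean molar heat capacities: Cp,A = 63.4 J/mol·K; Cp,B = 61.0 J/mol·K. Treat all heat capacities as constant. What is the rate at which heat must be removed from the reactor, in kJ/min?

Extent of reaction ξ = 0.575 × 12.3 = 7.0725 mol/s
Reaction term: ξ·ΔH°_rxn = 7.0725 × -37.7 = -266.63 kJ/s
Sensible, feed 214→25 °C: -147.39 kJ/s
Outlet flows (mol/s): A 5.2275, B 7.0725
Sensible, products 25→42.8 °C: 13.579 kJ/s
Q = ΔH = -400.44 kJ/s = -400.44 kW
Heat removed = 24026 kJ/min

Q_out = 24000 kJ/min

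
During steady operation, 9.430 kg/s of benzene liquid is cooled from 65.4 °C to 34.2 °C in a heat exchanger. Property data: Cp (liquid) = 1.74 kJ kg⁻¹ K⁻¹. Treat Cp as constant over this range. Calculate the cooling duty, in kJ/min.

Q = ṁ·Cp·ΔT = 9.430 × 1.74 × (34.2 − 65.4) = -511.94 kJ/s
Cooling duty = 30716 kJ/min

Q_c = 30700 kJ/min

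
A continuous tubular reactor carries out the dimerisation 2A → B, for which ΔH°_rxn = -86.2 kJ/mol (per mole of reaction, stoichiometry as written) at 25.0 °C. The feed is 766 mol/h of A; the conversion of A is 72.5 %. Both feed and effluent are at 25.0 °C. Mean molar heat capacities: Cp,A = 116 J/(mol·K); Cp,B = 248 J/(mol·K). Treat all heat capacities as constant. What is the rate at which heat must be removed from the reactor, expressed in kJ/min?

Q_out = 399 kJ/min

Extent of reaction ξ = 0.725 × 766 / 2 = 277.68 mol/h
Reaction term: ξ·ΔH°_rxn = 277.68 × -86.2 = -23936 kJ/h
Q = ΔH = -23936 kJ/h = -6.6488 kW
Heat removed = 398.93 kJ/min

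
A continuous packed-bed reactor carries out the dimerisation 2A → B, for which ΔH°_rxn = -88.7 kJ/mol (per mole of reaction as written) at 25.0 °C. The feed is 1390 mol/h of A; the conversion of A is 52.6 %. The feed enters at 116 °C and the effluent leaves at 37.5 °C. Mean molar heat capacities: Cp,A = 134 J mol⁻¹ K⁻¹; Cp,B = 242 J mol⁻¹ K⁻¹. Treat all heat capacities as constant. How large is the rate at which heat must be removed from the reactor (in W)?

Q_out = 13100 W

Extent of reaction ξ = 0.526 × 1390 / 2 = 365.57 mol/h
Reaction term: ξ·ΔH°_rxn = 365.57 × -88.7 = -32426 kJ/h
Sensible, feed 116→25 °C: -16950 kJ/h
Outlet flows (mol/h): A 658.86, B 365.57
Sensible, products 25→37.5 °C: 2209.4 kJ/h
Q = ΔH = -47166 kJ/h = -13.102 kW
Heat removed = 13102 W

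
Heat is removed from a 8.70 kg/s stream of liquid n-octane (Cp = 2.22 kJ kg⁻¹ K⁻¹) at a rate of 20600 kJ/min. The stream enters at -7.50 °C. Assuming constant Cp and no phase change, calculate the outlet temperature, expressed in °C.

T_out = -25.3 °C

Q = 20600 kJ/min = 343.33 kJ/s
ΔT = Q/(ṁ·Cp) = 343.33/(8.70×2.22) = 17.776 K
T_out = -7.50 − 17.776 = -25.276 °C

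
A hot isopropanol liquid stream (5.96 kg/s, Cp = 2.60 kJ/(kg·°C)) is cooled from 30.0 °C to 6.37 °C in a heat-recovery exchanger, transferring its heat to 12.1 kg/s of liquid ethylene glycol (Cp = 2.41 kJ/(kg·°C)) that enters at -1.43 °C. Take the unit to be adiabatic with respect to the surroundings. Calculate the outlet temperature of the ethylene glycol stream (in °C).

T_c,out = 11.1 °C

Heat released by hot stream: Q = 5.96 × 2.60 × (30.0 − 6.37) = 366.17 kJ/s
Energy balance on cold side (adiabatic exchanger): Q = ṁ_c·Cp_c·(T_c,out − T_c,in)
T_c,out = -1.43 + 366.17/(12.1 × 2.41) = 11.127 °C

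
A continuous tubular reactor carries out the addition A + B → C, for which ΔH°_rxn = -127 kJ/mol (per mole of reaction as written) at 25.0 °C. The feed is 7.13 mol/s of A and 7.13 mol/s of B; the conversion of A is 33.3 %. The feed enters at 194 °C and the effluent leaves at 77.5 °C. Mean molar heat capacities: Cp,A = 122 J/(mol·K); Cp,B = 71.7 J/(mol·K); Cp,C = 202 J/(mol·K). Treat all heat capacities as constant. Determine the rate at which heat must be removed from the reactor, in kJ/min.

Extent of reaction ξ = 0.333 × 7.13 = 2.3743 mol/s
Reaction term: ξ·ΔH°_rxn = 2.3743 × -127 = -301.53 kJ/s
Sensible, feed 194→25 °C: -233.4 kJ/s
Outlet flows (mol/s): A 4.7557, B 4.7557, C 2.3743
Sensible, products 25→77.5 °C: 73.541 kJ/s
Q = ΔH = -461.4 kJ/s = -461.4 kW
Heat removed = 27684 kJ/min

Q_out = 27700 kJ/min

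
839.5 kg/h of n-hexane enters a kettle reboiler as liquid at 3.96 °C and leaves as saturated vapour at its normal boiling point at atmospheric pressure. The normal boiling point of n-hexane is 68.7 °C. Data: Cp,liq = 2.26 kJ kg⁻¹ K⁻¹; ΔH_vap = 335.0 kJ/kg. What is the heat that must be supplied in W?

liquid 3.96→68.7 °C: 146.31 kJ/kg
vaporisation at 68.7 °C: 335 kJ/kg
Δh = 146.31 + 335 = 481.31 kJ/kg
Q = ṁ·Δh = 839.5 kg/h × 481.31 kJ/kg = 404060 kJ/h
|Q| = 112.24 kW = 112240 W

Q = 112000 W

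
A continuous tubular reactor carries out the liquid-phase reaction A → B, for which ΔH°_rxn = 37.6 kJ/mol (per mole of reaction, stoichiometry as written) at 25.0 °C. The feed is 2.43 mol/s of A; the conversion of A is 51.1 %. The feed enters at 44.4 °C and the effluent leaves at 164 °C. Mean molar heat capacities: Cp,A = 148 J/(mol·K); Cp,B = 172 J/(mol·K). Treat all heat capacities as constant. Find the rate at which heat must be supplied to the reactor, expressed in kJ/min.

Extent of reaction ξ = 0.511 × 2.43 = 1.2417 mol/s
Reaction term: ξ·ΔH°_rxn = 1.2417 × 37.6 = 46.689 kJ/s
Sensible, feed 44.4→25 °C: -6.977 kJ/s
Outlet flows (mol/s): A 1.1883, B 1.2417
Sensible, products 25→164 °C: 54.132 kJ/s
Q = ΔH = 93.844 kJ/s = 93.844 kW
Heat supplied = 5630.7 kJ/min

Q_in = 5630 kJ/min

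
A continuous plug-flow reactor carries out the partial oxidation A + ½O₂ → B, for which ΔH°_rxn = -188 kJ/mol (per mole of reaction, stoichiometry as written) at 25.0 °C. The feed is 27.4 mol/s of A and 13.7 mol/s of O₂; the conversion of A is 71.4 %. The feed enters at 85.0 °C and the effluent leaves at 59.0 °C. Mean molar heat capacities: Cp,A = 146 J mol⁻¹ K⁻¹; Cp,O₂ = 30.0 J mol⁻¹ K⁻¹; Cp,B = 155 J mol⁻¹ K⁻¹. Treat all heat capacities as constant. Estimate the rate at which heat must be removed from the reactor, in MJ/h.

Q_out = 13700 MJ/h

Extent of reaction ξ = 0.714 × 27.4 = 19.564 mol/s
Reaction term: ξ·ΔH°_rxn = 19.564 × -188 = -3678 kJ/s
Sensible, feed 85.0→25 °C: -264.68 kJ/s
Outlet flows (mol/s): A 7.8364, O₂ 3.9182, B 19.564
Sensible, products 25→59.0 °C: 146 kJ/s
Q = ΔH = -3796.6 kJ/s = -3796.6 kW
Heat removed = 13668 MJ/h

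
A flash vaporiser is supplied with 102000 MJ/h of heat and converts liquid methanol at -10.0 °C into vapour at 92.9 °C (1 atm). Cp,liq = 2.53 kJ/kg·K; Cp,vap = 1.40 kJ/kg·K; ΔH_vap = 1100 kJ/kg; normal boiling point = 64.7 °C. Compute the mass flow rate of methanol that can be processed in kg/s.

ṁ = 21.3 kg/s

Δh = 2.53×(64.7−-10.0) + 1100 + 1.40×(92.9−64.7) = 1328.5 kJ/kg
Q = 102000 MJ/h = 28333 kJ/s = 28333 kJ/s
ṁ = Q/Δh = 28333 / 1328.5 = 21.328 kg/s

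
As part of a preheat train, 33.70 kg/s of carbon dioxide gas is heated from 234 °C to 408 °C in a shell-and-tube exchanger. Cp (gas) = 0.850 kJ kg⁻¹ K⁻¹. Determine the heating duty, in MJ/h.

Q = ṁ·Cp·ΔT = 33.70 × 0.850 × (408 − 234) = 4984.2 kJ/s
Heating duty = 17943 MJ/h

Q = 17900 MJ/h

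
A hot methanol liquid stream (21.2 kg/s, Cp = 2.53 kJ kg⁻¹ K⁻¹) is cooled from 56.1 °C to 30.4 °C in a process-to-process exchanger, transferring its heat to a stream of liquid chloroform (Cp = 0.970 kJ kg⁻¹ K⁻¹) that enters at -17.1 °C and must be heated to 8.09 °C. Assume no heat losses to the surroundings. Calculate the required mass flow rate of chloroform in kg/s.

ṁ_c = 56.4 kg/s

Heat released by hot stream: Q = 21.2 × 2.53 × (56.1 − 30.4) = 1378.4 kJ/s
Energy balance on cold side (adiabatic exchanger): Q = ṁ_c·Cp_c·(T_c,out − T_c,in)
ṁ_c = 1378.4 / [0.970 × (8.09 − -17.1)] = 56.414 kg/s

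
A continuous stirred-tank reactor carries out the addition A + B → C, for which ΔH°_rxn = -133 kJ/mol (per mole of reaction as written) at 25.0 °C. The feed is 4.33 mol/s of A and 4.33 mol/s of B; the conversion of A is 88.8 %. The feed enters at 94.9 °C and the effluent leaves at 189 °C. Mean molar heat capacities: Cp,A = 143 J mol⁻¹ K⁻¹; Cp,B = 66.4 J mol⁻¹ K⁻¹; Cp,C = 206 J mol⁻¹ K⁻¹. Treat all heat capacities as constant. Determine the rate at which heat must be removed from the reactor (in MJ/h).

Extent of reaction ξ = 0.888 × 4.33 = 3.845 mol/s
Reaction term: ξ·ΔH°_rxn = 3.845 × -133 = -511.39 kJ/s
Sensible, feed 94.9→25 °C: -63.378 kJ/s
Outlet flows (mol/s): A 0.48496, B 0.48496, C 3.845
Sensible, products 25→189 °C: 146.56 kJ/s
Q = ΔH = -428.21 kJ/s = -428.21 kW
Heat removed = 1541.6 MJ/h

Q_out = 1540 MJ/h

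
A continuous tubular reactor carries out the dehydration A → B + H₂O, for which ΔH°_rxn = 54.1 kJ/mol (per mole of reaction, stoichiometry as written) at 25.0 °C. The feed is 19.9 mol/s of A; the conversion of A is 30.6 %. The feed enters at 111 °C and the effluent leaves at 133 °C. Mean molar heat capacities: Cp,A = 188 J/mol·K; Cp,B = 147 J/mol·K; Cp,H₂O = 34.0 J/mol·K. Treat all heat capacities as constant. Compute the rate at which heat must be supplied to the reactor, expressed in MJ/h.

Extent of reaction ξ = 0.306 × 19.9 = 6.0894 mol/s
Reaction term: ξ·ΔH°_rxn = 6.0894 × 54.1 = 329.44 kJ/s
Sensible, feed 111→25 °C: -321.74 kJ/s
Outlet flows (mol/s): A 13.811, B 6.0894, H₂O 6.0894
Sensible, products 25→133 °C: 399.45 kJ/s
Q = ΔH = 407.14 kJ/s = 407.14 kW
Heat supplied = 1465.7 MJ/h

Q_in = 1470 MJ/h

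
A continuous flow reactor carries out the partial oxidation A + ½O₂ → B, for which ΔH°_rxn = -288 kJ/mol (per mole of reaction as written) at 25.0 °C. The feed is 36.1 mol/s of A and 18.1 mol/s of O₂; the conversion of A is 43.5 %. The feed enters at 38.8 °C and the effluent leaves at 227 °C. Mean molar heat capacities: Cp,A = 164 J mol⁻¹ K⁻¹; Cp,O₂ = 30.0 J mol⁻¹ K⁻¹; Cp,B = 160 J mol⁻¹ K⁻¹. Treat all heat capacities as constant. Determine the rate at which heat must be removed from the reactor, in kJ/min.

Extent of reaction ξ = 0.435 × 36.1 = 15.704 mol/s
Reaction term: ξ·ΔH°_rxn = 15.704 × -288 = -4522.6 kJ/s
Sensible, feed 38.8→25 °C: -89.195 kJ/s
Outlet flows (mol/s): A 20.397, O₂ 10.248, B 15.704
Sensible, products 25→227 °C: 1245.3 kJ/s
Q = ΔH = -3366.5 kJ/s = -3366.5 kW
Heat removed = 201990 kJ/min

Q_out = 202000 kJ/min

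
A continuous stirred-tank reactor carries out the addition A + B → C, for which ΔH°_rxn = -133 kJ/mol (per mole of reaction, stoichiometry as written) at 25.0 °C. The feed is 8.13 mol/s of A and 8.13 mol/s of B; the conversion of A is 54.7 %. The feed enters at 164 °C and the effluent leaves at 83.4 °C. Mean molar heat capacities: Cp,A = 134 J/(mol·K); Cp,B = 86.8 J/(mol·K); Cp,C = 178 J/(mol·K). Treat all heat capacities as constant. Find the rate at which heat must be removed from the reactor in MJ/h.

Q_out = 2690 MJ/h

Extent of reaction ξ = 0.547 × 8.13 = 4.4471 mol/s
Reaction term: ξ·ΔH°_rxn = 4.4471 × -133 = -591.47 kJ/s
Sensible, feed 164→25 °C: -249.52 kJ/s
Outlet flows (mol/s): A 3.6829, B 3.6829, C 4.4471
Sensible, products 25→83.4 °C: 93.718 kJ/s
Q = ΔH = -747.27 kJ/s = -747.27 kW
Heat removed = 2690.2 MJ/h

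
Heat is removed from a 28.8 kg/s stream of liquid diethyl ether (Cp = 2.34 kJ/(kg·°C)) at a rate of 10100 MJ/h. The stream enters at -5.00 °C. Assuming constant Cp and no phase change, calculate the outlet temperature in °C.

Q = 10100 MJ/h = 2805.6 kJ/s
ΔT = Q/(ṁ·Cp) = 2805.6/(28.8×2.34) = 41.63 K
T_out = -5.00 − 41.63 = -46.63 °C

T_out = -46.6 °C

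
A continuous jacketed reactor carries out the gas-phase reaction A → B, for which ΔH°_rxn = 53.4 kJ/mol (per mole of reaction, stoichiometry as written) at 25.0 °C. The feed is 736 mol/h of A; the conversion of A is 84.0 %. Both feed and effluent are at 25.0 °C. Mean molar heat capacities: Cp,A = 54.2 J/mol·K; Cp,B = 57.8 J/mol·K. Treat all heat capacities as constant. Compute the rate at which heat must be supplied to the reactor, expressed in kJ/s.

Q_in = 9.17 kJ/s

Extent of reaction ξ = 0.840 × 736 = 618.24 mol/h
Reaction term: ξ·ΔH°_rxn = 618.24 × 53.4 = 33014 kJ/h
Q = ΔH = 33014 kJ/h = 9.1706 kW
Heat supplied = 9.1706 kJ/s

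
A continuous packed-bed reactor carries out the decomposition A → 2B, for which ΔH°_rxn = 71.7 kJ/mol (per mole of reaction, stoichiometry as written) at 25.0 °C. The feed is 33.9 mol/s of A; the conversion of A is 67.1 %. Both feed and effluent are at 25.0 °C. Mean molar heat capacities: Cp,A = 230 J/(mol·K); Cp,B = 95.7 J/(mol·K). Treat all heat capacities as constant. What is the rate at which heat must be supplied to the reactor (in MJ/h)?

Extent of reaction ξ = 0.671 × 33.9 = 22.747 mol/s
Reaction term: ξ·ΔH°_rxn = 22.747 × 71.7 = 1631 kJ/s
Q = ΔH = 1631 kJ/s = 1631 kW
Heat supplied = 5871.4 MJ/h

Q_in = 5870 MJ/h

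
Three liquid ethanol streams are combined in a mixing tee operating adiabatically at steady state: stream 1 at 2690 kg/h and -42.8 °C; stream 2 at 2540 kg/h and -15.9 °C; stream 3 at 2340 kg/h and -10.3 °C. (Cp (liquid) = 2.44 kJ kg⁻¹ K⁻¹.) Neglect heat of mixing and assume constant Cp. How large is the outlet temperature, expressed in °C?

T_out = -23.7 °C

Adiabatic, steady state ⇒ Σ ṁᵢCp,ᵢ(T_out − Tᵢ) = 0
Σ ṁᵢCp,ᵢTᵢ = 2690×2.44×-42.8 + 2540×2.44×-15.9 + 2340×2.44×-10.3 = -438270
Σ ṁᵢCp,ᵢ = 2690×2.44 + 2540×2.44 + 2340×2.44 = 18471
T_out = -438270 / 18471 = -23.728 °C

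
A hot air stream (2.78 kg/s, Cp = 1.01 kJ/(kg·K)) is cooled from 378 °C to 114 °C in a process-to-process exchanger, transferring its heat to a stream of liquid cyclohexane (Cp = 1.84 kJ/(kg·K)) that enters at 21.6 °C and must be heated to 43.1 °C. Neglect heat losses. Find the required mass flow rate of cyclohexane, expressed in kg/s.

ṁ_c = 18.7 kg/s

Heat released by hot stream: Q = 2.78 × 1.01 × (378 − 114) = 741.26 kJ/s
Energy balance on cold side (adiabatic exchanger): Q = ṁ_c·Cp_c·(T_c,out − T_c,in)
ṁ_c = 741.26 / [1.84 × (43.1 − 21.6)] = 18.738 kg/s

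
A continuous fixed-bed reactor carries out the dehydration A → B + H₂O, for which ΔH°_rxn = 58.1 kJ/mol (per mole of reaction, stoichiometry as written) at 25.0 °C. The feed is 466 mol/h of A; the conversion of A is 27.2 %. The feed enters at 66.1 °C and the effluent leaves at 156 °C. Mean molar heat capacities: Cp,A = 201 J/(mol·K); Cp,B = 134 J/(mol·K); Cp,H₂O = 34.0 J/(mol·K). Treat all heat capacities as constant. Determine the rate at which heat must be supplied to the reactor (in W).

Extent of reaction ξ = 0.272 × 466 = 126.75 mol/h
Reaction term: ξ·ΔH°_rxn = 126.75 × 58.1 = 7364.3 kJ/h
Sensible, feed 66.1→25 °C: -3849.7 kJ/h
Outlet flows (mol/h): A 339.25, B 126.75, H₂O 126.75
Sensible, products 25→156 °C: 11722 kJ/h
Q = ΔH = 15237 kJ/h = 4.2325 kW
Heat supplied = 4232.5 W

Q_in = 4230 W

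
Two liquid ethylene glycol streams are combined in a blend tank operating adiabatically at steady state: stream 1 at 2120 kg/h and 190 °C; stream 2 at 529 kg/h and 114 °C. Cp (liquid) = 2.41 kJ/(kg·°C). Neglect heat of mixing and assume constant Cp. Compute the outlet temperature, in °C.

T_out = 175 °C

No heat crosses the boundary, so H_out = H_in.
T_out = Σ ṁᵢCp,ᵢTᵢ / Σ ṁᵢCp,ᵢ
      = 1.1161e+06 / 6384.1 = 174.82 °C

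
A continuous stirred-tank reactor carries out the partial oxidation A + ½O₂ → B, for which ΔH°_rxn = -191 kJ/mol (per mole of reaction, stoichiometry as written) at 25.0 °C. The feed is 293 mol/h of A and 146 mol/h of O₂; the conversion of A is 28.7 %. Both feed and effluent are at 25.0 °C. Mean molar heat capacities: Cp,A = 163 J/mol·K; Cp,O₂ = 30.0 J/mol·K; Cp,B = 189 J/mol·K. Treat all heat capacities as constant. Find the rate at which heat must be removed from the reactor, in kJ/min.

Extent of reaction ξ = 0.287 × 293 = 84.091 mol/h
Reaction term: ξ·ΔH°_rxn = 84.091 × -191 = -16061 kJ/h
Q = ΔH = -16061 kJ/h = -4.4615 kW
Heat removed = 267.69 kJ/min

Q_out = 268 kJ/min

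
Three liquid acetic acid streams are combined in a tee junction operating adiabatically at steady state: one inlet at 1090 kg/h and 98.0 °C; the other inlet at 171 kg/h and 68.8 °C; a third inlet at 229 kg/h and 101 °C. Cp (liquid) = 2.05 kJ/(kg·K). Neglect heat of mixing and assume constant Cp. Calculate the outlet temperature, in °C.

T_out = 95.1 °C

Adiabatic, steady state ⇒ Σ ṁᵢCp,ᵢ(T_out − Tᵢ) = 0
Σ ṁᵢCp,ᵢTᵢ = 1090×2.05×98.0 + 171×2.05×68.8 + 229×2.05×101 = 290510
Σ ṁᵢCp,ᵢ = 1090×2.05 + 171×2.05 + 229×2.05 = 3054.5
T_out = 290510 / 3054.5 = 95.11 °C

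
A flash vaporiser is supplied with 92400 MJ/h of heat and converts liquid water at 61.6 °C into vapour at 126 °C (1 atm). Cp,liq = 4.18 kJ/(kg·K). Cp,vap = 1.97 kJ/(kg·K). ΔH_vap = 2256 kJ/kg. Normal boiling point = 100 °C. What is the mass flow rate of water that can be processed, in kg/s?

ṁ = 10.4 kg/s

Δh = 4.18×(100−61.6) + 2256 + 1.97×(126−100) = 2467.7 kJ/kg
Q = 92400 MJ/h = 25667 kJ/s = 25667 kJ/s
ṁ = Q/Δh = 25667 / 2467.7 = 10.401 kg/s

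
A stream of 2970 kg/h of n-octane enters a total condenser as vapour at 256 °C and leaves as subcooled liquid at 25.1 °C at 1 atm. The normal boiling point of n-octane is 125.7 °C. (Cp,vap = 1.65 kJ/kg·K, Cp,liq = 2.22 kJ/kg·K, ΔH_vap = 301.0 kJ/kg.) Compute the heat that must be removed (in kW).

vapour 256→125.7 °C: -215 kJ/kg
condensation at 125.7 °C: -301 kJ/kg
liquid 125.7→25.1 °C: -223.33 kJ/kg
Δh = -215 + -301 + -223.33 = -739.33 kJ/kg
Q = ṁ·Δh = 2970 kg/h × -739.33 kJ/kg = -2.1958e+06 kJ/h
|Q| = 609.94 kW

Q_c = 610 kW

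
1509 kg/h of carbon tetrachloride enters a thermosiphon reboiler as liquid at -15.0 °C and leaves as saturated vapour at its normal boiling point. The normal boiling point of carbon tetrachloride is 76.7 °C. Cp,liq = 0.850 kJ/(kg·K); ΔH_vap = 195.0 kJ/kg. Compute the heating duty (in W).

Q = 114000 W

liquid -15.0→76.7 °C: 77.945 kJ/kg
vaporisation at 76.7 °C: 195 kJ/kg
Δh = 77.945 + 195 = 272.94 kJ/kg
Q = ṁ·Δh = 1509 kg/h × 272.94 kJ/kg = 411870 kJ/h
|Q| = 114.41 kW = 114410 W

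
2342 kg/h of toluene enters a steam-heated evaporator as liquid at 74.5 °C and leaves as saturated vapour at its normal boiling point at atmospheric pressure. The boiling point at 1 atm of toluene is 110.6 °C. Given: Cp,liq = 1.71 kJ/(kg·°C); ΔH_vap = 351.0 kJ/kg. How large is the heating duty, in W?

liquid 74.5→110.6 °C: 61.731 kJ/kg
vaporisation at 110.6 °C: 351 kJ/kg
Δh = 61.731 + 351 = 412.73 kJ/kg
Q = ṁ·Δh = 2342 kg/h × 412.73 kJ/kg = 966620 kJ/h
|Q| = 268.5 kW = 268500 W

Q = 269000 W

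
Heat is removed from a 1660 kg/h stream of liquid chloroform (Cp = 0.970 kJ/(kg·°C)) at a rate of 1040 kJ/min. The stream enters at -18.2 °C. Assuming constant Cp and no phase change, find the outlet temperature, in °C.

Q = 1040 kJ/min = 62400 kJ/h
ΔT = Q/(ṁ·Cp) = 62400/(1660×0.970) = 38.753 K
T_out = -18.2 − 38.753 = -56.953 °C

T_out = -57.0 °C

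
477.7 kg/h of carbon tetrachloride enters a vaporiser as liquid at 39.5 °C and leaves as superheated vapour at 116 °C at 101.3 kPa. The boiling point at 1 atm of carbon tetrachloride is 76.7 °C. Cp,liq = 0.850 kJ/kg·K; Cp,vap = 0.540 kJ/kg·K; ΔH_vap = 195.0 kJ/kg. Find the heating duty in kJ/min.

liquid 39.5→76.7 °C: 31.62 kJ/kg
vaporisation at 76.7 °C: 195 kJ/kg
vapour 76.7→116 °C: 21.222 kJ/kg
Δh = 31.62 + 195 + 21.222 = 247.84 kJ/kg
Q = ṁ·Δh = 477.7 kg/h × 247.84 kJ/kg = 118390 kJ/h
|Q| = 32.887 kW = 1973.2 kJ/min

Q = 1970 kJ/min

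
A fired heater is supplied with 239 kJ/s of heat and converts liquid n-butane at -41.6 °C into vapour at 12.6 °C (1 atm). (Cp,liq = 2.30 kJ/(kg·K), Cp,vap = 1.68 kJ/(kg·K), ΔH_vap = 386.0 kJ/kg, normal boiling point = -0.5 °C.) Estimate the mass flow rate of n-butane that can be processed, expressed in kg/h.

ṁ = 1710 kg/h

Δh = 2.30×(-0.5−-41.6) + 386.0 + 1.68×(12.6−-0.5) = 502.54 kJ/kg
Q = 239 kJ/s = 239 kJ/s = 860400 kJ/h
ṁ = Q/Δh = 860400 / 502.54 = 1712.1 kg/h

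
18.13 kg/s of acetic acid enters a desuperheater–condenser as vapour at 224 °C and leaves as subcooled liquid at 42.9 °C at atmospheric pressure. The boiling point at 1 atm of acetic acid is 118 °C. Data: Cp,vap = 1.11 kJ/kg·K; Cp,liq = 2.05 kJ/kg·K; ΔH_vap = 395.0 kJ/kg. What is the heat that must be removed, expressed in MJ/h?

Q_c = 43500 MJ/h

vapour 224→118 °C: -117.66 kJ/kg
condensation at 118 °C: -395 kJ/kg
liquid 118→42.9 °C: -153.95 kJ/kg
Δh = -117.66 + -395 + -153.95 = -666.62 kJ/kg
Q = ṁ·Δh = 18.13 kg/s × -666.62 kJ/kg = -12086 kJ/s
|Q| = 12086 kW = 43509 MJ/h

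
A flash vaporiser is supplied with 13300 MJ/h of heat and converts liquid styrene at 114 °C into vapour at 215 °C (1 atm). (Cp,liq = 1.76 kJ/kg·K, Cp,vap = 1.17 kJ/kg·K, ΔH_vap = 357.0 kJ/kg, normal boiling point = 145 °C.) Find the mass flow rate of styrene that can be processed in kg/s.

Δh = 1.76×(145−114) + 357.0 + 1.17×(215−145) = 493.46 kJ/kg
Q = 13300 MJ/h = 3694.4 kJ/s = 3694.4 kJ/s
ṁ = Q/Δh = 3694.4 / 493.46 = 7.4868 kg/s

ṁ = 7.49 kg/s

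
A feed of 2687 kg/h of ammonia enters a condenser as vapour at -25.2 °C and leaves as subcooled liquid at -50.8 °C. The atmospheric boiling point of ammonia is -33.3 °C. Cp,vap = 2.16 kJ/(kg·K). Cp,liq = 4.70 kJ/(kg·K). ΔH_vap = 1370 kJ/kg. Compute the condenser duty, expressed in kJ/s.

vapour -25.2→-33.3 °C: -17.496 kJ/kg
condensation at -33.3 °C: -1370 kJ/kg
liquid -33.3→-50.8 °C: -82.25 kJ/kg
Δh = -17.496 + -1370 + -82.25 = -1469.7 kJ/kg
Q = ṁ·Δh = 2687 kg/h × -1469.7 kJ/kg = -3.9492e+06 kJ/h
|Q| = 1097 kW

Q_c = 1100 kJ/s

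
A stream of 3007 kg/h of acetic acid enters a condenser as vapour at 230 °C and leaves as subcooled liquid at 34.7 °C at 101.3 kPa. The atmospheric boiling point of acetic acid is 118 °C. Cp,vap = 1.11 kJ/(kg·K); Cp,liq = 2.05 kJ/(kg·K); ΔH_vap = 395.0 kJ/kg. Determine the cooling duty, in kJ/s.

vapour 230→118 °C: -124.32 kJ/kg
condensation at 118 °C: -395 kJ/kg
liquid 118→34.7 °C: -170.76 kJ/kg
Δh = -124.32 + -395 + -170.76 = -690.09 kJ/kg
Q = ṁ·Δh = 3007 kg/h × -690.09 kJ/kg = -2.0751e+06 kJ/h
|Q| = 576.41 kW

Q_c = 576 kJ/s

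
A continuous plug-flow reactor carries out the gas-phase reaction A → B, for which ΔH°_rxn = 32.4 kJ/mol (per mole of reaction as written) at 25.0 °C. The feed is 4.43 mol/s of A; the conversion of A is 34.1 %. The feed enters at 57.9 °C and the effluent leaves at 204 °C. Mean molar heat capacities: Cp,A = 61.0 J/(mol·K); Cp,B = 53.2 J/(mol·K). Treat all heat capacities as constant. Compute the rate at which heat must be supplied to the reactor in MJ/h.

Q_in = 311 MJ/h

Extent of reaction ξ = 0.341 × 4.43 = 1.5106 mol/s
Reaction term: ξ·ΔH°_rxn = 1.5106 × 32.4 = 48.944 kJ/s
Sensible, feed 57.9→25 °C: -8.8906 kJ/s
Outlet flows (mol/s): A 2.9194, B 1.5106
Sensible, products 25→204 °C: 46.262 kJ/s
Q = ΔH = 86.316 kJ/s = 86.316 kW
Heat supplied = 310.74 MJ/h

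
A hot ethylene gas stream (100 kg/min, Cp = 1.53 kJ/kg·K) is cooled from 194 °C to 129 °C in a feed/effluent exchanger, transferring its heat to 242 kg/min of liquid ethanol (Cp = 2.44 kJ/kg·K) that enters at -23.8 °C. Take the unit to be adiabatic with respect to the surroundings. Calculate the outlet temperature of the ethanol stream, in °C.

T_c,out = -6.96 °C

Heat released by hot stream: Q = 100 × 1.53 × (194 − 129) = 9945 kJ/min
Energy balance on cold side (adiabatic exchanger): Q = ṁ_c·Cp_c·(T_c,out − T_c,in)
T_c,out = -23.8 + 9945/(242 × 2.44) = -6.9578 °C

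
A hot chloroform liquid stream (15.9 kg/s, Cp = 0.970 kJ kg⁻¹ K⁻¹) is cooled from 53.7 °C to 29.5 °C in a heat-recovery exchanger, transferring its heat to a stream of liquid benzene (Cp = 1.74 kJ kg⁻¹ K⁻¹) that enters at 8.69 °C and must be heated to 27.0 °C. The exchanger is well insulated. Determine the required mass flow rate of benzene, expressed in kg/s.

Heat released by hot stream: Q = 15.9 × 0.970 × (53.7 − 29.5) = 373.24 kJ/s
Energy balance on cold side (adiabatic exchanger): Q = ṁ_c·Cp_c·(T_c,out − T_c,in)
ṁ_c = 373.24 / [1.74 × (27.0 − 8.69)] = 11.715 kg/s

ṁ_c = 11.7 kg/s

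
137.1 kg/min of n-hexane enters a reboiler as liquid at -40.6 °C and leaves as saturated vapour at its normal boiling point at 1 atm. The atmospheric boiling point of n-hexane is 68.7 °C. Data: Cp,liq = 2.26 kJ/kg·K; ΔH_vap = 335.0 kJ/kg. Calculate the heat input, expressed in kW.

liquid -40.6→68.7 °C: 247.02 kJ/kg
vaporisation at 68.7 °C: 335 kJ/kg
Δh = 247.02 + 335 = 582.02 kJ/kg
Q = ṁ·Δh = 137.1 kg/min × 582.02 kJ/kg = 79795 kJ/min
|Q| = 1329.9 kW

Q = 1330 kW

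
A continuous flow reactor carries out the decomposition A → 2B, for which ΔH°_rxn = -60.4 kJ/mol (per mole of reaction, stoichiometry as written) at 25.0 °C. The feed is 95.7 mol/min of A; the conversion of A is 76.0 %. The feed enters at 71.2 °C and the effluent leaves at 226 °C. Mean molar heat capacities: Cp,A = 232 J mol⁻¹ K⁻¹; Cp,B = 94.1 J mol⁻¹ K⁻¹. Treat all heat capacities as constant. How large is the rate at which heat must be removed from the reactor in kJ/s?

Extent of reaction ξ = 0.760 × 95.7 = 72.732 mol/min
Reaction term: ξ·ΔH°_rxn = 72.732 × -60.4 = -4393 kJ/min
Sensible, feed 71.2→25 °C: -1025.8 kJ/min
Outlet flows (mol/min): A 22.968, B 145.46
Sensible, products 25→226 °C: 3822.4 kJ/min
Q = ΔH = -1596.4 kJ/min = -26.607 kW
Heat removed = 26.607 kJ/s

Q_out = 26.6 kJ/s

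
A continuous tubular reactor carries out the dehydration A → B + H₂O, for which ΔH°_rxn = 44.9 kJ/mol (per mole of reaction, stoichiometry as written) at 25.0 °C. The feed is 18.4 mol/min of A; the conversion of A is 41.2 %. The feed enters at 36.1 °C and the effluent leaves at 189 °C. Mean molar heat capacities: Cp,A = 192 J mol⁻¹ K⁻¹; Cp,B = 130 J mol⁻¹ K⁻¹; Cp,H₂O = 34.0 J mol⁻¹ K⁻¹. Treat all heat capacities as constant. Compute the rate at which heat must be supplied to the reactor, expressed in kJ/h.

Extent of reaction ξ = 0.412 × 18.4 = 7.5808 mol/min
Reaction term: ξ·ΔH°_rxn = 7.5808 × 44.9 = 340.38 kJ/min
Sensible, feed 36.1→25 °C: -39.214 kJ/min
Outlet flows (mol/min): A 10.819, B 7.5808, H₂O 7.5808
Sensible, products 25→189 °C: 544.57 kJ/min
Q = ΔH = 845.73 kJ/min = 14.096 kW
Heat supplied = 50744 kJ/h

Q_in = 50700 kJ/h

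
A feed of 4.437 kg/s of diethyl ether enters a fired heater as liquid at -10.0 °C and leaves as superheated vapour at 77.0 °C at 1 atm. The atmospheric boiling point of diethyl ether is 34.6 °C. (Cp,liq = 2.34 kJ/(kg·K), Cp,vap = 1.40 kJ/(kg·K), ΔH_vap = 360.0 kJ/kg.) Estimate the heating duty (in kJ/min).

liquid -10.0→34.6 °C: 104.36 kJ/kg
vaporisation at 34.6 °C: 360 kJ/kg
vapour 34.6→77.0 °C: 59.36 kJ/kg
Δh = 104.36 + 360 + 59.36 = 523.72 kJ/kg
Q = ṁ·Δh = 4.437 kg/s × 523.72 kJ/kg = 2323.8 kJ/s
|Q| = 2323.8 kW = 139430 kJ/min

Q = 139000 kJ/min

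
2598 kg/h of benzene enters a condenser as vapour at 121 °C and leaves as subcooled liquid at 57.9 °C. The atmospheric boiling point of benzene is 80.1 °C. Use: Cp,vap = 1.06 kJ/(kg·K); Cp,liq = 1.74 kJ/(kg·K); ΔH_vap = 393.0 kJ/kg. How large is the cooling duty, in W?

vapour 121→80.1 °C: -43.354 kJ/kg
condensation at 80.1 °C: -393 kJ/kg
liquid 80.1→57.9 °C: -38.628 kJ/kg
Δh = -43.354 + -393 + -38.628 = -474.98 kJ/kg
Q = ṁ·Δh = 2598 kg/h × -474.98 kJ/kg = -1.234e+06 kJ/h
|Q| = 342.78 kW = 342780 W

Q_c = 343000 W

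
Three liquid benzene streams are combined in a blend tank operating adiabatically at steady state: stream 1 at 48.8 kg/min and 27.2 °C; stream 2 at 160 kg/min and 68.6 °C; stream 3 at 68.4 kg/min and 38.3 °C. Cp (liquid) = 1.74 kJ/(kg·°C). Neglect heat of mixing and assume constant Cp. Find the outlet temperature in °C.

T_out = 53.8 °C

Adiabatic, steady state ⇒ Σ ṁᵢCp,ᵢ(T_out − Tᵢ) = 0
Σ ṁᵢCp,ᵢTᵢ = 48.8×1.74×27.2 + 160×1.74×68.6 + 68.4×1.74×38.3 = 25966
Σ ṁᵢCp,ᵢ = 48.8×1.74 + 160×1.74 + 68.4×1.74 = 482.33
T_out = 25966 / 482.33 = 53.835 °C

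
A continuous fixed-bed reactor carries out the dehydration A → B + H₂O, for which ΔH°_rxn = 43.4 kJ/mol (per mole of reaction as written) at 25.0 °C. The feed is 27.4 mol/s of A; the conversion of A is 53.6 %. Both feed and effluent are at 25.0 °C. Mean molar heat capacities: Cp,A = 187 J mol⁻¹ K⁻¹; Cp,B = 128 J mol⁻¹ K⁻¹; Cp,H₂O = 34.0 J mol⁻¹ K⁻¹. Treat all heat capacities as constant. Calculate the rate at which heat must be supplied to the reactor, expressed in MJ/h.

Extent of reaction ξ = 0.536 × 27.4 = 14.686 mol/s
Reaction term: ξ·ΔH°_rxn = 14.686 × 43.4 = 637.39 kJ/s
Q = ΔH = 637.39 kJ/s = 637.39 kW
Heat supplied = 2294.6 MJ/h

Q_in = 2290 MJ/h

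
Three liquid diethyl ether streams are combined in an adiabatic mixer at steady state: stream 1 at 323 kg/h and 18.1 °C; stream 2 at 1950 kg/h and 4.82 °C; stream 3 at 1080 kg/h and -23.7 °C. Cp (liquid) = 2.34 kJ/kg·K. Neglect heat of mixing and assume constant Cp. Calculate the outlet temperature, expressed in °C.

T_out = -3.09 °C

Adiabatic, steady state ⇒ Σ ṁᵢCp,ᵢ(T_out − Tᵢ) = 0
Σ ṁᵢCp,ᵢTᵢ = 323×2.34×18.1 + 1950×2.34×4.82 + 1080×2.34×-23.7 = -24221
Σ ṁᵢCp,ᵢ = 323×2.34 + 1950×2.34 + 1080×2.34 = 7846
T_out = -24221 / 7846 = -3.087 °C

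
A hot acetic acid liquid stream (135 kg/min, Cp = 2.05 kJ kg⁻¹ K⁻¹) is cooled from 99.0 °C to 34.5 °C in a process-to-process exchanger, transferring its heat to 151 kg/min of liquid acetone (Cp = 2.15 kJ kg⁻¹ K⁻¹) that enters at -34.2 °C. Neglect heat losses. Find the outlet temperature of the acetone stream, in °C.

Heat released by hot stream: Q = 135 × 2.05 × (99.0 − 34.5) = 17850 kJ/min
Energy balance on cold side (adiabatic exchanger): Q = ṁ_c·Cp_c·(T_c,out − T_c,in)
T_c,out = -34.2 + 17850/(151 × 2.15) = 20.783 °C

T_c,out = 20.8 °C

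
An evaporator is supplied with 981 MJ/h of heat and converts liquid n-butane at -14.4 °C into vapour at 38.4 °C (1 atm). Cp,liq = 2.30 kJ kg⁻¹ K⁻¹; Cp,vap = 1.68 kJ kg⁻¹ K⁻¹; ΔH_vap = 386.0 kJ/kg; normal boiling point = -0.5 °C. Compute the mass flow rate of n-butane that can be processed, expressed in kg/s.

Δh = 2.30×(-0.5−-14.4) + 386.0 + 1.68×(38.4−-0.5) = 483.32 kJ/kg
Q = 981 MJ/h = 272.5 kJ/s = 272.5 kJ/s
ṁ = Q/Δh = 272.5 / 483.32 = 0.56381 kg/s

ṁ = 0.564 kg/s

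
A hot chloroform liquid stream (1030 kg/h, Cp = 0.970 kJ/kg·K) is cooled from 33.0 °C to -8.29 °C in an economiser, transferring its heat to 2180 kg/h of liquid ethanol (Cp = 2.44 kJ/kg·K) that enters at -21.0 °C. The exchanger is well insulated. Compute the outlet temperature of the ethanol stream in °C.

T_c,out = -13.2 °C

Heat released by hot stream: Q = 1030 × 0.970 × (33.0 − -8.29) = 41253 kJ/h
Energy balance on cold side (adiabatic exchanger): Q = ṁ_c·Cp_c·(T_c,out − T_c,in)
T_c,out = -21.0 + 41253/(2180 × 2.44) = -13.245 °C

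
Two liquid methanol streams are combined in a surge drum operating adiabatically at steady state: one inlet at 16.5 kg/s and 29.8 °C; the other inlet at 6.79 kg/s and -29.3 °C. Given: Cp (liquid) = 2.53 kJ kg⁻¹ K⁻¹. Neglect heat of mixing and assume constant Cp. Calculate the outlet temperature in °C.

Adiabatic, steady state ⇒ Σ ṁᵢCp,ᵢ(T_out − Tᵢ) = 0
T_out = Σ ṁᵢCp,ᵢTᵢ / Σ ṁᵢCp,ᵢ
      = 740.67 / 58.924 = 12.57 °C

T_out = 12.6 °C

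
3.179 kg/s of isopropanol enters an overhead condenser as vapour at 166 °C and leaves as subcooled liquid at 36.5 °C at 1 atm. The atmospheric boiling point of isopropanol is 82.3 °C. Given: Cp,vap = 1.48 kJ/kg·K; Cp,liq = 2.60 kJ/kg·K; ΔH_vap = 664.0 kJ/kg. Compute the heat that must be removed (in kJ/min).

Q_c = 173000 kJ/min

vapour 166→82.3 °C: -123.88 kJ/kg
condensation at 82.3 °C: -664 kJ/kg
liquid 82.3→36.5 °C: -119.08 kJ/kg
Δh = -123.88 + -664 + -119.08 = -906.96 kJ/kg
Q = ṁ·Δh = 3.179 kg/s × -906.96 kJ/kg = -2883.2 kJ/s
|Q| = 2883.2 kW = 172990 kJ/min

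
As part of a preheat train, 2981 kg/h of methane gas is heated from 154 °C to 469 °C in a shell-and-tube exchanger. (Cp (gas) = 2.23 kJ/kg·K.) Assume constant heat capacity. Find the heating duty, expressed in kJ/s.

Q = ṁ·Cp·ΔT = 2981 × 2.23 × (469 − 154) = 2.094e+06 kJ/h
Converting: 2.094e+06 / 3600 s = 581.67 kW

Q = 582 kJ/s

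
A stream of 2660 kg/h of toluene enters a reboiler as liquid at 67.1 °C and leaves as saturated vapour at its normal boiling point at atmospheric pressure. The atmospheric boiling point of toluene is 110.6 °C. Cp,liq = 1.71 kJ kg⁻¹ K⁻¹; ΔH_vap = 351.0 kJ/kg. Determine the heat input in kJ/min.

Q = 18900 kJ/min

liquid 67.1→110.6 °C: 74.385 kJ/kg
vaporisation at 110.6 °C: 351 kJ/kg
Δh = 74.385 + 351 = 425.38 kJ/kg
Q = ṁ·Δh = 2660 kg/h × 425.38 kJ/kg = 1.1315e+06 kJ/h
|Q| = 314.31 kW = 18859 kJ/min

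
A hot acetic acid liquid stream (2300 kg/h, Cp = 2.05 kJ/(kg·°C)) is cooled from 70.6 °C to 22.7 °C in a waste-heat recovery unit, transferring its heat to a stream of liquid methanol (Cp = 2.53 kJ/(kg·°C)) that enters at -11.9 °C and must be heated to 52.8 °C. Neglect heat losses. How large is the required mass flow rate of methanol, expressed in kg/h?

Heat released by hot stream: Q = 2300 × 2.05 × (70.6 − 22.7) = 225850 kJ/h
Energy balance on cold side (adiabatic exchanger): Q = ṁ_c·Cp_c·(T_c,out − T_c,in)
ṁ_c = 225850 / [2.53 × (52.8 − -11.9)] = 1379.7 kg/h

ṁ_c = 1380 kg/h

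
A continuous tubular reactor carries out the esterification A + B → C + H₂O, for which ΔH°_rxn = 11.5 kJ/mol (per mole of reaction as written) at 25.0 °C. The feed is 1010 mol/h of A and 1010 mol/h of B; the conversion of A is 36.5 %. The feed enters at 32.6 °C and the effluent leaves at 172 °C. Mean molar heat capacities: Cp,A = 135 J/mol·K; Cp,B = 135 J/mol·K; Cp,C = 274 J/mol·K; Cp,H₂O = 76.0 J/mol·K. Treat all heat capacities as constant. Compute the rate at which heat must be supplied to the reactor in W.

Extent of reaction ξ = 0.365 × 1010 = 368.65 mol/h
Reaction term: ξ·ΔH°_rxn = 368.65 × 11.5 = 4239.5 kJ/h
Sensible, feed 32.6→25 °C: -2072.5 kJ/h
Outlet flows (mol/h): A 641.35, B 641.35, C 368.65, H₂O 368.65
Sensible, products 25→172 °C: 44422 kJ/h
Q = ΔH = 46589 kJ/h = 12.941 kW
Heat supplied = 12941 W

Q_in = 12900 W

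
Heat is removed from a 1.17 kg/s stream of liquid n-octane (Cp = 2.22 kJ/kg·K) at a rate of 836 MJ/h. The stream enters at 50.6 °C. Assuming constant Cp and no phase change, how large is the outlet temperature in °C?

Q = 836 MJ/h = 232.22 kJ/s
ΔT = Q/(ṁ·Cp) = 232.22/(1.17×2.22) = 89.406 K
T_out = 50.6 − 89.406 = -38.806 °C

T_out = -38.8 °C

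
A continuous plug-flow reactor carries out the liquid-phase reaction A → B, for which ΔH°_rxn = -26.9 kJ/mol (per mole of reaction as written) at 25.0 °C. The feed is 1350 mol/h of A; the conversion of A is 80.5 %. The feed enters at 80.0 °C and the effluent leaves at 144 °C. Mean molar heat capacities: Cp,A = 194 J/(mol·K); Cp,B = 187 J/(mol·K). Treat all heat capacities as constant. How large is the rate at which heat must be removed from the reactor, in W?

Q_out = 3720 W

Extent of reaction ξ = 0.805 × 1350 = 1086.8 mol/h
Reaction term: ξ·ΔH°_rxn = 1086.8 × -26.9 = -29234 kJ/h
Sensible, feed 80.0→25 °C: -14404 kJ/h
Outlet flows (mol/h): A 263.25, B 1086.8
Sensible, products 25→144 °C: 30261 kJ/h
Q = ΔH = -13377 kJ/h = -3.7159 kW
Heat removed = 3715.9 W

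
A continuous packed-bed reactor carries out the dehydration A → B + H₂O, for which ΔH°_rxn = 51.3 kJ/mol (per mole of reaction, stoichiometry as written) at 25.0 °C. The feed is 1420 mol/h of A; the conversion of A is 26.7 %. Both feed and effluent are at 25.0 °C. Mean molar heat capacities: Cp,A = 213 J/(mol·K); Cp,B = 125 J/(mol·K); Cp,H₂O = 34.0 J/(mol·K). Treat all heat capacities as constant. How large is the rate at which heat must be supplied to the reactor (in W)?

Q_in = 5400 W

Extent of reaction ξ = 0.267 × 1420 = 379.14 mol/h
Reaction term: ξ·ΔH°_rxn = 379.14 × 51.3 = 19450 kJ/h
Q = ΔH = 19450 kJ/h = 5.4027 kW
Heat supplied = 5402.7 W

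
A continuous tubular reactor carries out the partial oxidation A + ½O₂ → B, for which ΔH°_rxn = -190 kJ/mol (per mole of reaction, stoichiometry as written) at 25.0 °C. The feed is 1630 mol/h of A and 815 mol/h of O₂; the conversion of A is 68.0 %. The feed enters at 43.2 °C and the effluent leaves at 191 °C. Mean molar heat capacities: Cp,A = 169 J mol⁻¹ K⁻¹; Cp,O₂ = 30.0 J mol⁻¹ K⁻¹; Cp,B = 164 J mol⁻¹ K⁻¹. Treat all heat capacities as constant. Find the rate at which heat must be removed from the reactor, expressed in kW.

Q_out = 47.2 kW

Extent of reaction ξ = 0.680 × 1630 = 1108.4 mol/h
Reaction term: ξ·ΔH°_rxn = 1108.4 × -190 = -210600 kJ/h
Sensible, feed 43.2→25 °C: -5458.5 kJ/h
Outlet flows (mol/h): A 521.6, O₂ 260.8, B 1108.4
Sensible, products 25→191 °C: 46107 kJ/h
Q = ΔH = -169950 kJ/h = -47.208 kW
Heat removed = 47.208 kW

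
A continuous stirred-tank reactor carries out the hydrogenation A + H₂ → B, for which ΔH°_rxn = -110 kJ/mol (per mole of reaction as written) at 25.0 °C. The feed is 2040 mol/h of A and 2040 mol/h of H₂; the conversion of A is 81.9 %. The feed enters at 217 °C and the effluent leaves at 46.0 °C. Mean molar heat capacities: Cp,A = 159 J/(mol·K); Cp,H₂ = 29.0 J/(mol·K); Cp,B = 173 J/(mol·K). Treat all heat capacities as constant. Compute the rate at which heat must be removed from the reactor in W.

Extent of reaction ξ = 0.819 × 2040 = 1670.8 mol/h
Reaction term: ξ·ΔH°_rxn = 1670.8 × -110 = -183780 kJ/h
Sensible, feed 217→25 °C: -73636 kJ/h
Outlet flows (mol/h): A 369.24, H₂ 369.24, B 1670.8
Sensible, products 25→46.0 °C: 7527.6 kJ/h
Q = ΔH = -249890 kJ/h = -69.414 kW
Heat removed = 69414 W

Q_out = 69400 W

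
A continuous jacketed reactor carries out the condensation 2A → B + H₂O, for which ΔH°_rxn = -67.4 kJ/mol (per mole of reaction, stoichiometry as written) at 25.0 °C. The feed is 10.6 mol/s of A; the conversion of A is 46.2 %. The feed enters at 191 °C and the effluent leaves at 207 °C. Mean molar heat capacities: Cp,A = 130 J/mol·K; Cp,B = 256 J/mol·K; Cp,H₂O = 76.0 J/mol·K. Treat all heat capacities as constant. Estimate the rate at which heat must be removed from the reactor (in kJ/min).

Extent of reaction ξ = 0.462 × 10.6 / 2 = 2.4486 mol/s
Reaction term: ξ·ΔH°_rxn = 2.4486 × -67.4 = -165.04 kJ/s
Sensible, feed 191→25 °C: -228.75 kJ/s
Outlet flows (mol/s): A 5.7028, B 2.4486, H₂O 2.4486
Sensible, products 25→207 °C: 282.88 kJ/s
Q = ΔH = -110.9 kJ/s = -110.9 kW
Heat removed = 6654.1 kJ/min

Q_out = 6650 kJ/min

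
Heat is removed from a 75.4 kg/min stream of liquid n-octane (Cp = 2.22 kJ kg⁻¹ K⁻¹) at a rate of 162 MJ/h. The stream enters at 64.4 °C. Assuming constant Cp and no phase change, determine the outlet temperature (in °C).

T_out = 48.3 °C

Q = 162 MJ/h = 2700 kJ/min
ΔT = Q/(ṁ·Cp) = 2700/(75.4×2.22) = 16.13 K
T_out = 64.4 − 16.13 = 48.27 °C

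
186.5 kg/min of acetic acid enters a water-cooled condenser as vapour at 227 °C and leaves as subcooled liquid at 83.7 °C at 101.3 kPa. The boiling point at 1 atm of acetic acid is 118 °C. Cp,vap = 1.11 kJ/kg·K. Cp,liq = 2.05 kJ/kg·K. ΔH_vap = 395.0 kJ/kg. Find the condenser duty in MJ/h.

vapour 227→118 °C: -120.99 kJ/kg
condensation at 118 °C: -395 kJ/kg
liquid 118→83.7 °C: -70.315 kJ/kg
Δh = -120.99 + -395 + -70.315 = -586.3 kJ/kg
Q = ṁ·Δh = 186.5 kg/min × -586.3 kJ/kg = -109350 kJ/min
|Q| = 1822.4 kW = 6560.8 MJ/h

Q_c = 6560 MJ/h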